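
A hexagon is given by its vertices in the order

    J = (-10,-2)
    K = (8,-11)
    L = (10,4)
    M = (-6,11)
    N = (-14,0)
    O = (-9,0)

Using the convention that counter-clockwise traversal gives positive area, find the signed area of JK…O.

Apply the surveyor's formula: 2A = Σ (x_i·y_{i+1} − x_{i+1}·y_i), indices taken mod 6.
Cross-terms: 126, 142, 134, 154, 0, 18  ⇒  Σ = 574
Signed area = Σ/2 = 287 (positive ⇒ counter-clockwise traversal).

287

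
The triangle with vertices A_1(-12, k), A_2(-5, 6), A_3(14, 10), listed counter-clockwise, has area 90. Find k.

14

Write out the shoelace sum; only the two edges meeting at A_1 involve k:
2·Area = [(14·k − (-12)·10) + ((-12)·6 − (-5)·k)] + -134
       = 19·k + -86 = 180
⇒ k = 14.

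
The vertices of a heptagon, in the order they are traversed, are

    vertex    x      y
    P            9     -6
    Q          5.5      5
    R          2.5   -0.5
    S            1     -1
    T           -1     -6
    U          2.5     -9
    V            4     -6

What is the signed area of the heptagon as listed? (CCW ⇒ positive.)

Apply the shoelace (surveyor's) formula: 2A = Σ (x_i·y_{i+1} − x_{i+1}·y_i), indices taken mod 7.
Σ = (78) + (-15.25) + (-2) + (-7) + (24) + (21) + (30) = 128.75
Signed area = Σ/2 = 64.375 (positive ⇒ counter-clockwise traversal).

64.375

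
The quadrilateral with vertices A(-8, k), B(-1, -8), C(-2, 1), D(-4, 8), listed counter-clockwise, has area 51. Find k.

-1

Write out the shoelace sum; only the two edges meeting at A involve k:
2·Area = [((-4)·k − (-8)·8) + ((-8)·(-8) − (-1)·k)] + -29
       = -3·k + 99 = 102
⇒ k = -1.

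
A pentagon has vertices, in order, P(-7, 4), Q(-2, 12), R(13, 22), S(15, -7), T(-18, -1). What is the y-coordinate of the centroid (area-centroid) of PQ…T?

640/131

Apply the shoelace formula. First the cross-terms c_i = x_i·y_{i+1} − x_{i+1}·y_i:
  -76, -200, -421, -141, -79  ⇒  2A = -917, A = -458.5.
Then Σ (y_i + y_{i+1})·c_i = -13440, so ȳ = -13440 / (6·(-458.5)) = 640/131.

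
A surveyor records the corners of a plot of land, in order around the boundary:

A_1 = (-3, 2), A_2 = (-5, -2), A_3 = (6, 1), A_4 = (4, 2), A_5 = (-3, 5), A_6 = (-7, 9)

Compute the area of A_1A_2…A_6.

Apply the shoelace (surveyor's) formula: 2A = Σ (x_i·y_{i+1} − x_{i+1}·y_i), indices taken mod 6.
Σ = (16) + (7) + (8) + (26) + (8) + (13) = 78
Area = |Σ|/2 = 39.

39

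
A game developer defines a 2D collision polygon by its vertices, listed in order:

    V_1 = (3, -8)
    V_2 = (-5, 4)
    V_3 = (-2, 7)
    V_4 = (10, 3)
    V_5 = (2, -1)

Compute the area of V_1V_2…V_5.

Apply Gauss's area formula: 2A = Σ (x_i·y_{i+1} − x_{i+1}·y_i), indices taken mod 5.
Cross-terms: -28, -27, -76, -16, -13  ⇒  Σ = -160
Area = |Σ|/2 = 80.

80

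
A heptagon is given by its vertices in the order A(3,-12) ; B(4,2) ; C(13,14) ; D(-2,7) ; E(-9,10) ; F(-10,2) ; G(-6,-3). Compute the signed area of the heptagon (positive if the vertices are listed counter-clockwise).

Apply Gauss's area formula: 2A = Σ (x_i·y_{i+1} − x_{i+1}·y_i), indices taken mod 7.
A→B: (3)(2) − (4)(-12) = 54
B→C: (4)(14) − (13)(2) = 30
C→D: (13)(7) − (-2)(14) = 119
D→E: (-2)(10) − (-9)(7) = 43
E→F: (-9)(2) − (-10)(10) = 82
F→G: (-10)(-3) − (-6)(2) = 42
G→A: (-6)(-12) − (3)(-3) = 81
Σ = 451
Signed area = Σ/2 = 225.5 (positive ⇒ counter-clockwise traversal).

225.5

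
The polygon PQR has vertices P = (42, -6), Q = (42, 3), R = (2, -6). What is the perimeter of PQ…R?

90

|PQ| = √((0)² + (9)²) = √81 = 9
|QR| = √((-40)² + (-9)²) = √1681 = 41
|RP| = √((40)² + (0)²) = √1600 = 40
Perimeter = 9 + 41 + 40 = 90.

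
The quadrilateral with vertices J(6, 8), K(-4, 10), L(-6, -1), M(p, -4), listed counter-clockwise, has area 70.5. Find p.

Write out the shoelace sum; only the two edges meeting at M involve p:
2·Area = [((-6)·(-4) − p·(-1)) + (p·8 − 6·(-4))] + 156
       = 9·p + 204 = 141
⇒ p = -7.

-7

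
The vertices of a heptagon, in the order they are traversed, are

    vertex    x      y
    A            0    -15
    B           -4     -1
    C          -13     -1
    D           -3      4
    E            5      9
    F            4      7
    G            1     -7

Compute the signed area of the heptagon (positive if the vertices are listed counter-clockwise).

Apply the shoelace (surveyor's) formula: 2A = Σ (x_i·y_{i+1} − x_{i+1}·y_i), indices taken mod 7.
Cross-terms: -60, -9, -55, -47, -1, -35, -15  ⇒  Σ = -222
Signed area = Σ/2 = -111 (negative ⇒ clockwise traversal).

-111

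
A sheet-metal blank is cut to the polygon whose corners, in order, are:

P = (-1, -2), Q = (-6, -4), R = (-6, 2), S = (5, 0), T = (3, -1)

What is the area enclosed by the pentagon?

33

Apply the surveyor's formula: 2A = Σ (x_i·y_{i+1} − x_{i+1}·y_i), indices taken mod 5.
Cross-terms: -8, -36, -10, -5, -7  ⇒  Σ = -66
Area = |Σ|/2 = 33.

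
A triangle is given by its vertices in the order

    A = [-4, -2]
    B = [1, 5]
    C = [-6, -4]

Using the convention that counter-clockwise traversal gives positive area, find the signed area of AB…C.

2

Σ = (-18) + (26) + (-4) = 4
Signed area = Σ/2 = 2 (positive ⇒ counter-clockwise traversal).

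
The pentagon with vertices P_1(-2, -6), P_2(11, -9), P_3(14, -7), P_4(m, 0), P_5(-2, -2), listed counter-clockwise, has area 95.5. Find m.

10

The doubled signed area Σ (x_i y_{i+1} − x_{i+1} y_i) is linear in m.
With m=0 it equals 141; the coefficient of m is 5 (from the two edges through P_4).
So 5·m + 141 = 2·95.5 = 191 ⇒ m = 10.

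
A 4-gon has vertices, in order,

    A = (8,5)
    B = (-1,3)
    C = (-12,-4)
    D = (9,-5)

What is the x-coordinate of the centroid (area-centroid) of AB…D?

Apply the shoelace formula. First the cross-terms c_i = x_i·y_{i+1} − x_{i+1}·y_i:
  29, 40, 96, 85  ⇒  2A = 250, A = 125.
Then Σ (x_i + x_{i+1})·c_i = 840, so x̄ = 840 / (6·125) = 1.12.

1.12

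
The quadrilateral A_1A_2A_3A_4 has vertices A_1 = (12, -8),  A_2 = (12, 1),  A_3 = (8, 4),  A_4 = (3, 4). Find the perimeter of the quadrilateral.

34

|A_1A_2| = √((0)² + (9)²) = √81 = 9
|A_2A_3| = √((-4)² + (3)²) = √25 = 5
|A_3A_4| = √((-5)² + (0)²) = √25 = 5
|A_4A_1| = √((9)² + (-12)²) = √225 = 15
Perimeter = 9 + 5 + 5 + 15 = 34.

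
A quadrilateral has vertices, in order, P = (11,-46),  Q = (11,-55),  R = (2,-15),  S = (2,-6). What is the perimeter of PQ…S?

|PQ| = √((0)² + (-9)²) = √81 = 9
|QR| = √((-9)² + (40)²) = √1681 = 41
|RS| = √((0)² + (9)²) = √81 = 9
|SP| = √((9)² + (-40)²) = √1681 = 41
Perimeter = 9 + 41 + 9 + 41 = 100.

100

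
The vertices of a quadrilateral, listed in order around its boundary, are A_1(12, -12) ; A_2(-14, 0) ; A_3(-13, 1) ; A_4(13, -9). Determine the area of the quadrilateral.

Σ = (-168) + (-14) + (104) + (-48) = -126
Area = |Σ|/2 = 63.

63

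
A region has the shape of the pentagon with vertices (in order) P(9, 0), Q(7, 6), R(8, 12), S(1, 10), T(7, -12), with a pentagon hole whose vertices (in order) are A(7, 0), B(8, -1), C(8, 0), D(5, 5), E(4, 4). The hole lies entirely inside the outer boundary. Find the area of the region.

Outer boundary:
Apply the shoelace (surveyor's) formula: 2A = Σ (x_i·y_{i+1} − x_{i+1}·y_i), indices taken mod 5.
Cross-terms: 54, 36, 68, -82, 108  ⇒  Σ = 184
Area = |Σ|/2 = 92.
Hole:
Apply the shoelace formula: 2A = Σ (x_i·y_{i+1} − x_{i+1}·y_i), indices taken mod 5.
Σ = (-7) + (8) + (40) + (0) + (-28) = 13
Area = |Σ|/2 = 6.5.
Net area = 92 − 6.5 = 85.5.

85.5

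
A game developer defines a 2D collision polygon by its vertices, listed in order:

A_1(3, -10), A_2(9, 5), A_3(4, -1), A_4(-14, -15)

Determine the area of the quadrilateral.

93.5

Apply the surveyor's formula: 2A = Σ (x_i·y_{i+1} − x_{i+1}·y_i), indices taken mod 4.
Σ = (105) + (-29) + (-74) + (185) = 187
Area = |Σ|/2 = 93.5.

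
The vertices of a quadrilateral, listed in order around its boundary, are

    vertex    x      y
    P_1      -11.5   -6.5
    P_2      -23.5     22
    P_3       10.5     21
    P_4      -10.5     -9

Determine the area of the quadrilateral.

519.75

Apply Gauss's area formula: 2A = Σ (x_i·y_{i+1} − x_{i+1}·y_i), indices taken mod 4.
Σ = (-405.75) + (-724.5) + (126) + (-35.25) = -1039.5
Area = |Σ|/2 = 519.75.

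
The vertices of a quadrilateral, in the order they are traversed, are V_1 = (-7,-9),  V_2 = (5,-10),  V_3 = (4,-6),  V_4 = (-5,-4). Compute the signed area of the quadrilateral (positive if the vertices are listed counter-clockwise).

Apply the surveyor's formula: 2A = Σ (x_i·y_{i+1} − x_{i+1}·y_i), indices taken mod 4.
V_1→V_2: (-7)(-10) − (5)(-9) = 115
V_2→V_3: (5)(-6) − (4)(-10) = 10
V_3→V_4: (4)(-4) − (-5)(-6) = -46
V_4→V_1: (-5)(-9) − (-7)(-4) = 17
Σ = 96
Signed area = Σ/2 = 48 (positive ⇒ counter-clockwise traversal).

48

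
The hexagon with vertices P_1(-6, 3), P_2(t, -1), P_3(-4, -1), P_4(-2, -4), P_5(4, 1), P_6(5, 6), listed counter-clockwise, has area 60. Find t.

-5

The doubled signed area Σ (x_i y_{i+1} − x_{i+1} y_i) is linear in t.
With t=0 it equals 100; the coefficient of t is -4 (from the two edges through P_2).
So -4·t + 100 = 2·60 = 120 ⇒ t = -5.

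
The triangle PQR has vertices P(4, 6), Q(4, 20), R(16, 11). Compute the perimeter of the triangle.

42

|PQ| = √((0)² + (14)²) = √196 = 14
|QR| = √((12)² + (-9)²) = √225 = 15
|RP| = √((-12)² + (-5)²) = √169 = 13
Perimeter = 14 + 15 + 13 = 42.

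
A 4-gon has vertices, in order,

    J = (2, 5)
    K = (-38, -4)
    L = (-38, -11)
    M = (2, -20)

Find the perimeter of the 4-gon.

114

|JK| = √((-40)² + (-9)²) = √1681 = 41
|KL| = √((0)² + (-7)²) = √49 = 7
|LM| = √((40)² + (-9)²) = √1681 = 41
|MJ| = √((0)² + (25)²) = √625 = 25
Perimeter = 41 + 7 + 41 + 25 = 114.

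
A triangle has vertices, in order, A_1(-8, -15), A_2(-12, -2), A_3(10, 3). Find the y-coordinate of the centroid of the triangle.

-14/3

Apply the shoelace formula. First the cross-terms c_i = x_i·y_{i+1} − x_{i+1}·y_i:
  -164, -16, -126  ⇒  2A = -306, A = -153.
Then Σ (y_i + y_{i+1})·c_i = 4284, so ȳ = 4284 / (6·(-153)) = -14/3.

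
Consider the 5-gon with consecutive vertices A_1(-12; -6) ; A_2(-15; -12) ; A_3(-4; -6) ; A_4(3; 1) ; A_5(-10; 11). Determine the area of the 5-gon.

172.5

Apply the surveyor's formula: 2A = Σ (x_i·y_{i+1} − x_{i+1}·y_i), indices taken mod 5.
Σ = (54) + (42) + (14) + (43) + (192) = 345
Area = |Σ|/2 = 172.5.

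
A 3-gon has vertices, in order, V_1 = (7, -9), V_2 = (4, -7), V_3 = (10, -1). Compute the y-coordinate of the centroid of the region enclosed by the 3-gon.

-17/3

Apply the shoelace formula. First the cross-terms c_i = x_i·y_{i+1} − x_{i+1}·y_i:
  -13, 66, -83  ⇒  2A = -30, A = -15.
Then Σ (y_i + y_{i+1})·c_i = 510, so ȳ = 510 / (6·(-15)) = -17/3.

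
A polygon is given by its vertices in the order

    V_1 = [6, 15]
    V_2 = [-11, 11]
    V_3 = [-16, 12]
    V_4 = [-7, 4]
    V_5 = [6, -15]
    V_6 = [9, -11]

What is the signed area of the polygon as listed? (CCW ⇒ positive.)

Σ = (231) + (44) + (20) + (81) + (69) + (201) = 646
Signed area = Σ/2 = 323 (positive ⇒ counter-clockwise traversal).

323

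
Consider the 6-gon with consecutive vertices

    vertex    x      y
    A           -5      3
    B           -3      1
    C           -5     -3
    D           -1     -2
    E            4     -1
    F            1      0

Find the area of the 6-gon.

A→B: (-5)(1) − (-3)(3) = 4
B→C: (-3)(-3) − (-5)(1) = 14
C→D: (-5)(-2) − (-1)(-3) = 7
D→E: (-1)(-1) − (4)(-2) = 9
E→F: (4)(0) − (1)(-1) = 1
F→A: (1)(3) − (-5)(0) = 3
Σ = 38
Area = |Σ|/2 = 19.

19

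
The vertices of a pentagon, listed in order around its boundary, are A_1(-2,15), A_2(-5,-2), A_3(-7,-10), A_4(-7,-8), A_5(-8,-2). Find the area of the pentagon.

36.5

Apply the shoelace formula: 2A = Σ (x_i·y_{i+1} − x_{i+1}·y_i), indices taken mod 5.
Σ = (79) + (36) + (-14) + (-50) + (-124) = -73
Area = |Σ|/2 = 36.5.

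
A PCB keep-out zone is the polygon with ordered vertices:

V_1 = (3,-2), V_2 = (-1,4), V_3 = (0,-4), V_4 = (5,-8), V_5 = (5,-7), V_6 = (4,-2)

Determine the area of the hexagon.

27.5

Σ = (10) + (4) + (20) + (5) + (18) + (-2) = 55
Area = |Σ|/2 = 27.5.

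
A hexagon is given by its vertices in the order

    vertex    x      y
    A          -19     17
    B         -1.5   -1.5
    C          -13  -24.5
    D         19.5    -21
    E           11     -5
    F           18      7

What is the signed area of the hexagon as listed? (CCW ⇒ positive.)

780.75

Apply Gauss's area formula: 2A = Σ (x_i·y_{i+1} − x_{i+1}·y_i), indices taken mod 6.
A→B: (-19)(-1.5) − (-1.5)(17) = 54
B→C: (-1.5)(-24.5) − (-13)(-1.5) = 17.25
C→D: (-13)(-21) − (19.5)(-24.5) = 750.75
D→E: (19.5)(-5) − (11)(-21) = 133.5
E→F: (11)(7) − (18)(-5) = 167
F→A: (18)(17) − (-19)(7) = 439
Σ = 1561.5
Signed area = Σ/2 = 780.75 (positive ⇒ counter-clockwise traversal).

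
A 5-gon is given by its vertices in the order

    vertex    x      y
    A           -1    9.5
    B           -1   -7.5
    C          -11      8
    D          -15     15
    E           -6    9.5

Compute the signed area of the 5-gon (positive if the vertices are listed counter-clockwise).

-109.25

Σ = (17) + (-90.5) + (-45) + (-52.5) + (-47.5) = -218.5
Signed area = Σ/2 = -109.25 (negative ⇒ clockwise traversal).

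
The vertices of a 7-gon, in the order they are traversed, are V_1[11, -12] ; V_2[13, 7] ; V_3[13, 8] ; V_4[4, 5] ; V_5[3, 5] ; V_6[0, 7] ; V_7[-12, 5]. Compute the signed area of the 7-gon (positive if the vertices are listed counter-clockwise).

239

Apply the surveyor's formula: 2A = Σ (x_i·y_{i+1} − x_{i+1}·y_i), indices taken mod 7.
Σ = (233) + (13) + (33) + (5) + (21) + (84) + (89) = 478
Signed area = Σ/2 = 239 (positive ⇒ counter-clockwise traversal).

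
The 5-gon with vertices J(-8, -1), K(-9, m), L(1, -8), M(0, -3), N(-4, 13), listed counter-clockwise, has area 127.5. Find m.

-11

The doubled signed area Σ (x_i y_{i+1} − x_{i+1} y_i) is linear in m.
With m=0 it equals 156; the coefficient of m is -9 (from the two edges through K).
So -9·m + 156 = 2·127.5 = 255 ⇒ m = -11.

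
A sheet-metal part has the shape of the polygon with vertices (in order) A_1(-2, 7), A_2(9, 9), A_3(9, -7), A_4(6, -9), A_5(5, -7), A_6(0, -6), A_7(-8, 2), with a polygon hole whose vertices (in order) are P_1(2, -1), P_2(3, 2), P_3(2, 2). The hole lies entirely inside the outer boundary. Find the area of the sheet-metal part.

Outer boundary:
Σ = (-81) + (-144) + (-39) + (3) + (-30) + (-48) + (-52) = -391
Area = |Σ|/2 = 195.5.
Hole:
P_1→P_2: (2)(2) − (3)(-1) = 7
P_2→P_3: (3)(2) − (2)(2) = 2
P_3→P_1: (2)(-1) − (2)(2) = -6
Σ = 3
Area = |Σ|/2 = 1.5.
Net area = 195.5 − 1.5 = 194.

194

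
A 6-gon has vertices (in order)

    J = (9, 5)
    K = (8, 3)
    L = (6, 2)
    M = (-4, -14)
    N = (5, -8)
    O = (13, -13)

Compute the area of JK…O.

Σ = (-13) + (-2) + (-76) + (102) + (39) + (182) = 232
Area = |Σ|/2 = 116.

116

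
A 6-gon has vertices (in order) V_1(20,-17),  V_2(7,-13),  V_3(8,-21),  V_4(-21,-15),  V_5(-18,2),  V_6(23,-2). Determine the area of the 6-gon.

709

Apply Gauss's area formula: 2A = Σ (x_i·y_{i+1} − x_{i+1}·y_i), indices taken mod 6.
Σ = (-141) + (-43) + (-561) + (-312) + (-10) + (-351) = -1418
Area = |Σ|/2 = 709.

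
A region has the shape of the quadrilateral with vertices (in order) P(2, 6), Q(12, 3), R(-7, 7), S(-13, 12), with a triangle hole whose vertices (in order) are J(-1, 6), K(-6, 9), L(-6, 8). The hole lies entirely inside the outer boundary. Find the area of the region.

25.5

Outer boundary:
Apply the surveyor's formula: 2A = Σ (x_i·y_{i+1} − x_{i+1}·y_i), indices taken mod 4.
Σ = (-66) + (105) + (7) + (-102) = -56
Area = |Σ|/2 = 28.
Hole:
Apply Gauss's area formula: 2A = Σ (x_i·y_{i+1} − x_{i+1}·y_i), indices taken mod 3.
Σ = (27) + (6) + (-28) = 5
Area = |Σ|/2 = 2.5.
Net area = 28 − 2.5 = 25.5.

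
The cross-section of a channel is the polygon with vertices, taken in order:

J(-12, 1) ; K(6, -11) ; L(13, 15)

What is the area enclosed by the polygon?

276

Σ = (126) + (233) + (193) = 552
Area = |Σ|/2 = 276.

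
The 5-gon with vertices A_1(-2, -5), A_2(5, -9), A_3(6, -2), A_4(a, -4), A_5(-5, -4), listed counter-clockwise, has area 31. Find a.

Write out the shoelace sum; only the two edges meeting at A_4 involve a:
2·Area = [(6·(-4) − a·(-2)) + (a·(-4) − (-5)·(-4))] + 104
       = -2·a + 60 = 62
⇒ a = -1.

-1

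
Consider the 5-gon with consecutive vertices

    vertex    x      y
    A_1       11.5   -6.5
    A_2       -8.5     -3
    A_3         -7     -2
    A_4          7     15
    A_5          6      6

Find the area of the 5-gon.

Apply the surveyor's formula: 2A = Σ (x_i·y_{i+1} − x_{i+1}·y_i), indices taken mod 5.
A_1→A_2: (11.5)(-3) − (-8.5)(-6.5) = -89.75
A_2→A_3: (-8.5)(-2) − (-7)(-3) = -4
A_3→A_4: (-7)(15) − (7)(-2) = -91
A_4→A_5: (7)(6) − (6)(15) = -48
A_5→A_1: (6)(-6.5) − (11.5)(6) = -108
Σ = -340.75
Area = |Σ|/2 = 170.375.

170.375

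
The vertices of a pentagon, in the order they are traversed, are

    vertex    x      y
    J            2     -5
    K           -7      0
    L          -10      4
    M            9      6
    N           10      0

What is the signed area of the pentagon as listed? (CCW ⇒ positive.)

-134.5

Cross-terms: -35, -28, -96, -60, -50  ⇒  Σ = -269
Signed area = Σ/2 = -134.5 (negative ⇒ clockwise traversal).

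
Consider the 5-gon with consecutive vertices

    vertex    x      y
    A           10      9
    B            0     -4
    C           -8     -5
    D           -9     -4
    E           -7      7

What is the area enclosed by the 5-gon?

Apply the shoelace (surveyor's) formula: 2A = Σ (x_i·y_{i+1} − x_{i+1}·y_i), indices taken mod 5.
Cross-terms: -40, -32, -13, -91, -133  ⇒  Σ = -309
Area = |Σ|/2 = 154.5.

154.5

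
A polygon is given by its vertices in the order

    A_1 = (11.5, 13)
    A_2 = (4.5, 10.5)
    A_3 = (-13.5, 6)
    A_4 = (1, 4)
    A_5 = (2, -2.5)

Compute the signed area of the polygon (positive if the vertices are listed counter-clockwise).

Cross-terms: 62.25, 168.75, -60, -10.5, 54.75  ⇒  Σ = 215.25
Signed area = Σ/2 = 107.625 (positive ⇒ counter-clockwise traversal).

107.625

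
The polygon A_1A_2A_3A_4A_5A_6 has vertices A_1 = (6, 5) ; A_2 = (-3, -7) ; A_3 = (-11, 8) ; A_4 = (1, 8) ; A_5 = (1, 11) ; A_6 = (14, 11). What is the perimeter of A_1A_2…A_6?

70

|A_1A_2| = √((-9)² + (-12)²) = √225 = 15
|A_2A_3| = √((-8)² + (15)²) = √289 = 17
|A_3A_4| = √((12)² + (0)²) = √144 = 12
|A_4A_5| = √((0)² + (3)²) = √9 = 3
|A_5A_6| = √((13)² + (0)²) = √169 = 13
|A_6A_1| = √((-8)² + (-6)²) = √100 = 10
Perimeter = 15 + 17 + 12 + 3 + 13 + 10 = 70.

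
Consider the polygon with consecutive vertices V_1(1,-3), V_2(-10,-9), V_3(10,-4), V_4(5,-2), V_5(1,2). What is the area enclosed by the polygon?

Σ = (-39) + (130) + (0) + (12) + (-5) = 98
Area = |Σ|/2 = 49.

49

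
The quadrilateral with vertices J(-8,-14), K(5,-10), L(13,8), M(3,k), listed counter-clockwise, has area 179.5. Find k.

Write out the shoelace sum; only the two edges meeting at M involve k:
2·Area = [(13·k − 3·8) + (3·(-14) − (-8)·k)] + 320
       = 21·k + 254 = 359
⇒ k = 5.

5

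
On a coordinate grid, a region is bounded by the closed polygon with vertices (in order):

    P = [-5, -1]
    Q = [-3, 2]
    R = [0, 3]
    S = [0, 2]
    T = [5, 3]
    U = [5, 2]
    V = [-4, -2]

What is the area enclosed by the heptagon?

Apply Gauss's area formula: 2A = Σ (x_i·y_{i+1} − x_{i+1}·y_i), indices taken mod 7.
Cross-terms: -13, -9, 0, -10, -5, -2, -6  ⇒  Σ = -45
Area = |Σ|/2 = 22.5.

22.5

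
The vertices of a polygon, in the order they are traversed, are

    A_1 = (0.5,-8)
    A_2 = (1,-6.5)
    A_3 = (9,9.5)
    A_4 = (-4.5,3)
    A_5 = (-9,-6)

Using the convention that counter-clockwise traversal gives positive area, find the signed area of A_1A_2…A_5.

Σ = (4.75) + (68) + (69.75) + (54) + (75) = 271.5
Signed area = Σ/2 = 135.75 (positive ⇒ counter-clockwise traversal).

135.75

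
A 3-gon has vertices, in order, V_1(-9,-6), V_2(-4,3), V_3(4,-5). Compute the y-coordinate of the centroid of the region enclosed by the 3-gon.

Apply Gauss's area formula. First the cross-terms c_i = x_i·y_{i+1} − x_{i+1}·y_i:
  -51, 8, -69  ⇒  2A = -112, A = -56.
Then Σ (y_i + y_{i+1})·c_i = 896, so ȳ = 896 / (6·(-56)) = -8/3.

-8/3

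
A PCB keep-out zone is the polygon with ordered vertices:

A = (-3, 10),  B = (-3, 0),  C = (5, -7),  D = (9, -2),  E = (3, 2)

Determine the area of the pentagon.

Apply the shoelace (surveyor's) formula: 2A = Σ (x_i·y_{i+1} − x_{i+1}·y_i), indices taken mod 5.
Σ = (30) + (21) + (53) + (24) + (36) = 164
Area = |Σ|/2 = 82.

82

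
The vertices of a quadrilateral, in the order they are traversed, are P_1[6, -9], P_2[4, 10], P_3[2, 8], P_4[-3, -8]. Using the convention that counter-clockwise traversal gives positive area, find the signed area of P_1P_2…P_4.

Apply the shoelace formula: 2A = Σ (x_i·y_{i+1} − x_{i+1}·y_i), indices taken mod 4.
Cross-terms: 96, 12, 8, 75  ⇒  Σ = 191
Signed area = Σ/2 = 95.5 (positive ⇒ counter-clockwise traversal).

95.5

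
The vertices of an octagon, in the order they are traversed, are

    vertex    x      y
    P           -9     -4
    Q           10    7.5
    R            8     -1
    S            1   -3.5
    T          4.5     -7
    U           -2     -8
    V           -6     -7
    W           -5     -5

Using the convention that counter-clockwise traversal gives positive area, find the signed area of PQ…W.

-114.875

Apply the shoelace formula: 2A = Σ (x_i·y_{i+1} − x_{i+1}·y_i), indices taken mod 8.
Σ = (-27.5) + (-70) + (-27) + (8.75) + (-50) + (-34) + (-5) + (-25) = -229.75
Signed area = Σ/2 = -114.875 (negative ⇒ clockwise traversal).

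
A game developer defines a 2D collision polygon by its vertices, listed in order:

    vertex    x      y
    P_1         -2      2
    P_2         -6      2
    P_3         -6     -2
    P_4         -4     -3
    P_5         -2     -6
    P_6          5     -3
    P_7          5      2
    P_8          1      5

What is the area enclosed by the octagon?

Apply the surveyor's formula: 2A = Σ (x_i·y_{i+1} − x_{i+1}·y_i), indices taken mod 8.
Σ = (8) + (24) + (10) + (18) + (36) + (25) + (23) + (12) = 156
Area = |Σ|/2 = 78.

78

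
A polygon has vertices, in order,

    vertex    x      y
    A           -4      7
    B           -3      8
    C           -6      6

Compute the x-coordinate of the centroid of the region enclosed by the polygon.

-13/3

Apply the surveyor's formula. First the cross-terms c_i = x_i·y_{i+1} − x_{i+1}·y_i:
  -11, 30, -18  ⇒  2A = 1, A = 0.5.
Then Σ (x_i + x_{i+1})·c_i = -13, so x̄ = -13 / (6·0.5) = -13/3.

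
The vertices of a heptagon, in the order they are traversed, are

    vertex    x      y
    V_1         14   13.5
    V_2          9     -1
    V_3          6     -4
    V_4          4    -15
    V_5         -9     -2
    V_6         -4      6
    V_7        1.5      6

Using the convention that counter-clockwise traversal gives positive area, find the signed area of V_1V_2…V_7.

V_1→V_2: (14)(-1) − (9)(13.5) = -135.5
V_2→V_3: (9)(-4) − (6)(-1) = -30
V_3→V_4: (6)(-15) − (4)(-4) = -74
V_4→V_5: (4)(-2) − (-9)(-15) = -143
V_5→V_6: (-9)(6) − (-4)(-2) = -62
V_6→V_7: (-4)(6) − (1.5)(6) = -33
V_7→V_1: (1.5)(13.5) − (14)(6) = -63.75
Σ = -541.25
Signed area = Σ/2 = -270.625 (negative ⇒ clockwise traversal).

-270.625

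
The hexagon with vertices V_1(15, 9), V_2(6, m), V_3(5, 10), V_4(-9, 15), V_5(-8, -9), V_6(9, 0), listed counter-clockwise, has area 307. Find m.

The doubled signed area Σ (x_i y_{i+1} − x_{i+1} y_i) is linear in m.
With m=0 it equals 534; the coefficient of m is 10 (from the two edges through V_2).
So 10·m + 534 = 2·307 = 614 ⇒ m = 8.

8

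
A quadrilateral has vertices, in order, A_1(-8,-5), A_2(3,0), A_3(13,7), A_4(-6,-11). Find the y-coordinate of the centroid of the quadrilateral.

-156/41

Apply Gauss's area formula. First the cross-terms c_i = x_i·y_{i+1} − x_{i+1}·y_i:
  15, 21, -101, -58  ⇒  2A = -123, A = -61.5.
Then Σ (y_i + y_{i+1})·c_i = 1404, so ȳ = 1404 / (6·(-61.5)) = -156/41.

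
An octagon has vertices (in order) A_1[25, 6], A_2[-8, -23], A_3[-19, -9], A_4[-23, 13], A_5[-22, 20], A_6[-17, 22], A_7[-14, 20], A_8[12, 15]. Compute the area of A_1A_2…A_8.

Apply the surveyor's formula: 2A = Σ (x_i·y_{i+1} − x_{i+1}·y_i), indices taken mod 8.
Σ = (-527) + (-365) + (-454) + (-174) + (-144) + (-32) + (-450) + (-303) = -2449
Area = |Σ|/2 = 1224.5.

1224.5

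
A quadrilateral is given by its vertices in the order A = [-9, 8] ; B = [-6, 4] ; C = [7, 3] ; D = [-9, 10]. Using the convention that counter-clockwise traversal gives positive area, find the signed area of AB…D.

Apply Gauss's area formula: 2A = Σ (x_i·y_{i+1} − x_{i+1}·y_i), indices taken mod 4.
A→B: (-9)(4) − (-6)(8) = 12
B→C: (-6)(3) − (7)(4) = -46
C→D: (7)(10) − (-9)(3) = 97
D→A: (-9)(8) − (-9)(10) = 18
Σ = 81
Signed area = Σ/2 = 40.5 (positive ⇒ counter-clockwise traversal).

40.5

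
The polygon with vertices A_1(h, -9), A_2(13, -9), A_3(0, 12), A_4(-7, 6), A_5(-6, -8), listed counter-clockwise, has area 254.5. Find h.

The doubled signed area Σ (x_i y_{i+1} − x_{i+1} y_i) is linear in h.
With h=0 it equals 503; the coefficient of h is -1 (from the two edges through A_1).
So -1·h + 503 = 2·254.5 = 509 ⇒ h = -6.

-6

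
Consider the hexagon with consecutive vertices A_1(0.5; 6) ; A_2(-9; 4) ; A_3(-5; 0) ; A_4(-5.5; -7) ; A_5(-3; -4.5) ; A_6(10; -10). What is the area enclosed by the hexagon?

Apply the surveyor's formula: 2A = Σ (x_i·y_{i+1} − x_{i+1}·y_i), indices taken mod 6.
Σ = (56) + (20) + (35) + (3.75) + (75) + (65) = 254.75
Area = |Σ|/2 = 127.375.

127.375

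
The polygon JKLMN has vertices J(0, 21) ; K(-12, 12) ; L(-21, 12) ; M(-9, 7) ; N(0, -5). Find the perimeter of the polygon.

|JK| = √((-12)² + (-9)²) = √225 = 15
|KL| = √((-9)² + (0)²) = √81 = 9
|LM| = √((12)² + (-5)²) = √169 = 13
|MN| = √((9)² + (-12)²) = √225 = 15
|NJ| = √((0)² + (26)²) = √676 = 26
Perimeter = 15 + 9 + 13 + 15 + 26 = 78.

78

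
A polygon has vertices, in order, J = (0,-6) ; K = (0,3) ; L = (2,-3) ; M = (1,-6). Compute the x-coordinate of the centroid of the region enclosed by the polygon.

5/7

Apply the shoelace (surveyor's) formula. First the cross-terms c_i = x_i·y_{i+1} − x_{i+1}·y_i:
  0, -6, -9, -6  ⇒  2A = -21, A = -10.5.
Then Σ (x_i + x_{i+1})·c_i = -45, so x̄ = -45 / (6·(-10.5)) = 5/7.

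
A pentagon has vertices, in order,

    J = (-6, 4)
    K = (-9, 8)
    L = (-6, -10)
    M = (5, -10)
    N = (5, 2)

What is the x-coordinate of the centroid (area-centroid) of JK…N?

Apply Gauss's area formula. First the cross-terms c_i = x_i·y_{i+1} − x_{i+1}·y_i:
  -12, 138, 110, 60, 32  ⇒  2A = 328, A = 164.
Then Σ (x_i + x_{i+1})·c_i = -1432, so x̄ = -1432 / (6·164) = -179/123.

-179/123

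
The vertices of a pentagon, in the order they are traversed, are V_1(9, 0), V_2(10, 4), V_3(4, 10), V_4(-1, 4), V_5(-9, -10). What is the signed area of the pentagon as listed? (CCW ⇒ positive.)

141

Apply the shoelace (surveyor's) formula: 2A = Σ (x_i·y_{i+1} − x_{i+1}·y_i), indices taken mod 5.
Σ = (36) + (84) + (26) + (46) + (90) = 282
Signed area = Σ/2 = 141 (positive ⇒ counter-clockwise traversal).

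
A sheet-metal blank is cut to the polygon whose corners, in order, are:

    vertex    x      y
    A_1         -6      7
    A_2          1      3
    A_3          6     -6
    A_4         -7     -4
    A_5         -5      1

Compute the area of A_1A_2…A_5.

85.5

Apply the shoelace (surveyor's) formula: 2A = Σ (x_i·y_{i+1} − x_{i+1}·y_i), indices taken mod 5.
A_1→A_2: (-6)(3) − (1)(7) = -25
A_2→A_3: (1)(-6) − (6)(3) = -24
A_3→A_4: (6)(-4) − (-7)(-6) = -66
A_4→A_5: (-7)(1) − (-5)(-4) = -27
A_5→A_1: (-5)(7) − (-6)(1) = -29
Σ = -171
Area = |Σ|/2 = 85.5.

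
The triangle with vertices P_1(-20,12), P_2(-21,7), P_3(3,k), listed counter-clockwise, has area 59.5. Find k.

8

The doubled signed area Σ (x_i y_{i+1} − x_{i+1} y_i) is linear in k.
With k=0 it equals 127; the coefficient of k is -1 (from the two edges through P_3).
So -1·k + 127 = 2·59.5 = 119 ⇒ k = 8.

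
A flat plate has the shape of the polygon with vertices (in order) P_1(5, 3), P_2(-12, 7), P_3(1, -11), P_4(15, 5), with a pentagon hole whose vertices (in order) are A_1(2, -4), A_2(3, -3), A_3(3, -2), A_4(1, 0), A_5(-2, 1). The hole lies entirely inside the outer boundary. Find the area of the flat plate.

Outer boundary:
Apply the surveyor's formula: 2A = Σ (x_i·y_{i+1} − x_{i+1}·y_i), indices taken mod 4.
Σ = (71) + (125) + (170) + (20) = 386
Area = |Σ|/2 = 193.
Hole:
Apply the shoelace (surveyor's) formula: 2A = Σ (x_i·y_{i+1} − x_{i+1}·y_i), indices taken mod 5.
Σ = (6) + (3) + (2) + (1) + (6) = 18
Area = |Σ|/2 = 9.
Net area = 193 − 9 = 184.

184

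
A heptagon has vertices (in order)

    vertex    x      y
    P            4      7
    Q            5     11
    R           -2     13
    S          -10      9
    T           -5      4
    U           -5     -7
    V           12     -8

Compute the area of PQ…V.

Apply Gauss's area formula: 2A = Σ (x_i·y_{i+1} − x_{i+1}·y_i), indices taken mod 7.
P→Q: (4)(11) − (5)(7) = 9
Q→R: (5)(13) − (-2)(11) = 87
R→S: (-2)(9) − (-10)(13) = 112
S→T: (-10)(4) − (-5)(9) = 5
T→U: (-5)(-7) − (-5)(4) = 55
U→V: (-5)(-8) − (12)(-7) = 124
V→P: (12)(7) − (4)(-8) = 116
Σ = 508
Area = |Σ|/2 = 254.

254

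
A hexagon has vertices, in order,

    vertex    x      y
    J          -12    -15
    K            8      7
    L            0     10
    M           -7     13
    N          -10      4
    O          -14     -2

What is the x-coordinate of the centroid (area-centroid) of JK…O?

Apply the shoelace (surveyor's) formula. First the cross-terms c_i = x_i·y_{i+1} − x_{i+1}·y_i:
  36, 80, 70, 102, 76, 186  ⇒  2A = 550, A = 275.
Then Σ (x_i + x_{i+1})·c_i = -8388, so x̄ = -8388 / (6·275) = -1398/275.

-1398/275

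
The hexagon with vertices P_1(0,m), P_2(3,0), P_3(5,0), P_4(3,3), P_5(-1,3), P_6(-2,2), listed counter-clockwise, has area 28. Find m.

The doubled signed area Σ (x_i y_{i+1} − x_{i+1} y_i) is linear in m.
With m=0 it equals 31; the coefficient of m is -5 (from the two edges through P_1).
So -5·m + 31 = 2·28 = 56 ⇒ m = -5.

-5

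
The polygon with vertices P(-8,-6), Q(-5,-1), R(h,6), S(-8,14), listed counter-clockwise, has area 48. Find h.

The doubled signed area Σ (x_i y_{i+1} − x_{i+1} y_i) is linear in h.
With h=0 it equals 156; the coefficient of h is 15 (from the two edges through R).
So 15·h + 156 = 2·48 = 96 ⇒ h = -4.

-4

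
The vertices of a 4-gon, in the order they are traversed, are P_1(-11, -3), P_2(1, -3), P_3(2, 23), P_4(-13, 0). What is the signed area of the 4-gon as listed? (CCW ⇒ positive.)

201.5

Apply the shoelace (surveyor's) formula: 2A = Σ (x_i·y_{i+1} − x_{i+1}·y_i), indices taken mod 4.
Σ = (36) + (29) + (299) + (39) = 403
Signed area = Σ/2 = 201.5 (positive ⇒ counter-clockwise traversal).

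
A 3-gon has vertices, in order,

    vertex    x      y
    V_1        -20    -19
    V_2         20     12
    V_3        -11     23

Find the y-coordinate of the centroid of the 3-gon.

16/3

Apply Gauss's area formula. First the cross-terms c_i = x_i·y_{i+1} − x_{i+1}·y_i:
  140, 592, 669  ⇒  2A = 1401, A = 700.5.
Then Σ (y_i + y_{i+1})·c_i = 22416, so ȳ = 22416 / (6·700.5) = 16/3.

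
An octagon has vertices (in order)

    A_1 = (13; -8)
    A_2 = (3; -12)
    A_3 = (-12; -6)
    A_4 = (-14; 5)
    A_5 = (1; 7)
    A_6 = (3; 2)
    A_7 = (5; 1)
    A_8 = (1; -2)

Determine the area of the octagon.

A_1→A_2: (13)(-12) − (3)(-8) = -132
A_2→A_3: (3)(-6) − (-12)(-12) = -162
A_3→A_4: (-12)(5) − (-14)(-6) = -144
A_4→A_5: (-14)(7) − (1)(5) = -103
A_5→A_6: (1)(2) − (3)(7) = -19
A_6→A_7: (3)(1) − (5)(2) = -7
A_7→A_8: (5)(-2) − (1)(1) = -11
A_8→A_1: (1)(-8) − (13)(-2) = 18
Σ = -560
Area = |Σ|/2 = 280.

280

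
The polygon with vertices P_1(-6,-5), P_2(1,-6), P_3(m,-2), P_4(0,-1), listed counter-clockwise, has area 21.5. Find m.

2

Write out the shoelace sum; only the two edges meeting at P_3 involve m:
2·Area = [(1·(-2) − m·(-6)) + (m·(-1) − 0·(-2))] + 35
       = 5·m + 33 = 43
⇒ m = 2.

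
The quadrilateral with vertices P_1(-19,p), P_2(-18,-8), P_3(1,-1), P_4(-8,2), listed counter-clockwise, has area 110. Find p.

1

The doubled signed area Σ (x_i y_{i+1} − x_{i+1} y_i) is linear in p.
With p=0 it equals 210; the coefficient of p is 10 (from the two edges through P_1).
So 10·p + 210 = 2·110 = 220 ⇒ p = 1.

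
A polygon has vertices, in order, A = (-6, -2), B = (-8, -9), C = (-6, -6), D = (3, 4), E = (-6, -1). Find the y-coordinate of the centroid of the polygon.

-271/159

Apply the shoelace formula. First the cross-terms c_i = x_i·y_{i+1} − x_{i+1}·y_i:
  38, -6, -6, 21, 6  ⇒  2A = 53, A = 26.5.
Then Σ (y_i + y_{i+1})·c_i = -271, so ȳ = -271 / (6·26.5) = -271/159.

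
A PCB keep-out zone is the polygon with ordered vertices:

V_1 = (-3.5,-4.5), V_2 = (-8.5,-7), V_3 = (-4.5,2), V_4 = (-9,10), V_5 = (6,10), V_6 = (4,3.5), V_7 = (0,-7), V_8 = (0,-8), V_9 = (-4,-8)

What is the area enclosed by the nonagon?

164.125

V_1→V_2: (-3.5)(-7) − (-8.5)(-4.5) = -13.75
V_2→V_3: (-8.5)(2) − (-4.5)(-7) = -48.5
V_3→V_4: (-4.5)(10) − (-9)(2) = -27
V_4→V_5: (-9)(10) − (6)(10) = -150
V_5→V_6: (6)(3.5) − (4)(10) = -19
V_6→V_7: (4)(-7) − (0)(3.5) = -28
V_7→V_8: (0)(-8) − (0)(-7) = 0
V_8→V_9: (0)(-8) − (-4)(-8) = -32
V_9→V_1: (-4)(-4.5) − (-3.5)(-8) = -10
Σ = -328.25
Area = |Σ|/2 = 164.125.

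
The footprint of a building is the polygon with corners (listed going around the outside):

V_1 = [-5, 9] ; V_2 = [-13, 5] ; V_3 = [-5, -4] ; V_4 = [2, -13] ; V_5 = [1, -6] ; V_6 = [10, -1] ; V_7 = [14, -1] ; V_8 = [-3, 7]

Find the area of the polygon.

204.5

Apply the surveyor's formula: 2A = Σ (x_i·y_{i+1} − x_{i+1}·y_i), indices taken mod 8.
Σ = (92) + (77) + (73) + (1) + (59) + (4) + (95) + (8) = 409
Area = |Σ|/2 = 204.5.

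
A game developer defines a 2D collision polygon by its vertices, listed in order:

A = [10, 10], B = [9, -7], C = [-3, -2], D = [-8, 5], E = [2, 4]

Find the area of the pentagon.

A→B: (10)(-7) − (9)(10) = -160
B→C: (9)(-2) − (-3)(-7) = -39
C→D: (-3)(5) − (-8)(-2) = -31
D→E: (-8)(4) − (2)(5) = -42
E→A: (2)(10) − (10)(4) = -20
Σ = -292
Area = |Σ|/2 = 146.

146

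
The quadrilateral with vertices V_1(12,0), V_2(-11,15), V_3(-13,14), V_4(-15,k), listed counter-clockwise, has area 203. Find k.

The doubled signed area Σ (x_i y_{i+1} − x_{i+1} y_i) is linear in k.
With k=0 it equals 431; the coefficient of k is -25 (from the two edges through V_4).
So -25·k + 431 = 2·203 = 406 ⇒ k = 1.

1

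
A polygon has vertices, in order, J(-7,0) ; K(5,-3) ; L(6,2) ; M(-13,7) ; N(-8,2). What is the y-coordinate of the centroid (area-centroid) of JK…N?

39/23

Apply Gauss's area formula. First the cross-terms c_i = x_i·y_{i+1} − x_{i+1}·y_i:
  21, 28, 68, 30, 14  ⇒  2A = 161, A = 80.5.
Then Σ (y_i + y_{i+1})·c_i = 819, so ȳ = 819 / (6·80.5) = 39/23.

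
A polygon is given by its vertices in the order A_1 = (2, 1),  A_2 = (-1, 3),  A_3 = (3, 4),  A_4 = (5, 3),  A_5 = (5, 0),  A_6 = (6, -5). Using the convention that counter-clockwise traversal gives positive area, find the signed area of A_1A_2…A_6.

Apply Gauss's area formula: 2A = Σ (x_i·y_{i+1} − x_{i+1}·y_i), indices taken mod 6.
A_1→A_2: (2)(3) − (-1)(1) = 7
A_2→A_3: (-1)(4) − (3)(3) = -13
A_3→A_4: (3)(3) − (5)(4) = -11
A_4→A_5: (5)(0) − (5)(3) = -15
A_5→A_6: (5)(-5) − (6)(0) = -25
A_6→A_1: (6)(1) − (2)(-5) = 16
Σ = -41
Signed area = Σ/2 = -20.5 (negative ⇒ clockwise traversal).

-20.5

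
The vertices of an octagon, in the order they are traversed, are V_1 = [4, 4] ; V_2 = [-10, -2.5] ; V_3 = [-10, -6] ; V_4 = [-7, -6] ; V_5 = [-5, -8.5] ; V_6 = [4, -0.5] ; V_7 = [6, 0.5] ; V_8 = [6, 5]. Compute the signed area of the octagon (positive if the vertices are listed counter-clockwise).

Cross-terms: 30, 35, 18, 29.5, 36.5, 5, 27, 4  ⇒  Σ = 185
Signed area = Σ/2 = 92.5 (positive ⇒ counter-clockwise traversal).

92.5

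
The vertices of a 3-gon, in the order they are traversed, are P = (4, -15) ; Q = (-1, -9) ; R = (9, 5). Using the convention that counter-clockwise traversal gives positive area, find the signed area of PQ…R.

-65

Cross-terms: -51, 76, -155  ⇒  Σ = -130
Signed area = Σ/2 = -65 (negative ⇒ clockwise traversal).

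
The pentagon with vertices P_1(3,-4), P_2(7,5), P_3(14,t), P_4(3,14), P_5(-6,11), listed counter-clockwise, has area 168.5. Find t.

15

Write out the shoelace sum; only the two edges meeting at P_3 involve t:
2·Area = [(7·t − 14·5) + (14·14 − 3·t)] + 151
       = 4·t + 277 = 337
⇒ t = 15.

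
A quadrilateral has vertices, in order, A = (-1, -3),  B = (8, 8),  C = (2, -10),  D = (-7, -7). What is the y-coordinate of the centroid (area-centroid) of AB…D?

Apply the surveyor's formula. First the cross-terms c_i = x_i·y_{i+1} − x_{i+1}·y_i:
  16, -96, -84, 14  ⇒  2A = -150, A = -75.
Then Σ (y_i + y_{i+1})·c_i = 1560, so ȳ = 1560 / (6·(-75)) = -52/15.

-52/15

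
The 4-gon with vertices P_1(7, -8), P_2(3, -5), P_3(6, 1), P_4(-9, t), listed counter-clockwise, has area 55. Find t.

-7

Write out the shoelace sum; only the two edges meeting at P_4 involve t:
2·Area = [(6·t − (-9)·1) + ((-9)·(-8) − 7·t)] + 22
       = -1·t + 103 = 110
⇒ t = -7.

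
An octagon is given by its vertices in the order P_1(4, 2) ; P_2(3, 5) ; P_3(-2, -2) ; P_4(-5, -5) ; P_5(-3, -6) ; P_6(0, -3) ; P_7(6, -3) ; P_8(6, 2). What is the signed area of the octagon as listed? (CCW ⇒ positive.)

Cross-terms: 14, 4, 0, 15, 9, 18, 30, 4  ⇒  Σ = 94
Signed area = Σ/2 = 47 (positive ⇒ counter-clockwise traversal).

47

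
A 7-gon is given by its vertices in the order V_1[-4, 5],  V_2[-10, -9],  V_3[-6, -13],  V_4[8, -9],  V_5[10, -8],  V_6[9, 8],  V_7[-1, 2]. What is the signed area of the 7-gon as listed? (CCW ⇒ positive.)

263.5

Apply the shoelace formula: 2A = Σ (x_i·y_{i+1} − x_{i+1}·y_i), indices taken mod 7.
Σ = (86) + (76) + (158) + (26) + (152) + (26) + (3) = 527
Signed area = Σ/2 = 263.5 (positive ⇒ counter-clockwise traversal).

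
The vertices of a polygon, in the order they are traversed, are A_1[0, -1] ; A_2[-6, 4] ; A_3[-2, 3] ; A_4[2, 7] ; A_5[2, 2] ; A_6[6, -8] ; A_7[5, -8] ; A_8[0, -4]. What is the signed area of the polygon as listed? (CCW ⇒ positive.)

A_1→A_2: (0)(4) − (-6)(-1) = -6
A_2→A_3: (-6)(3) − (-2)(4) = -10
A_3→A_4: (-2)(7) − (2)(3) = -20
A_4→A_5: (2)(2) − (2)(7) = -10
A_5→A_6: (2)(-8) − (6)(2) = -28
A_6→A_7: (6)(-8) − (5)(-8) = -8
A_7→A_8: (5)(-4) − (0)(-8) = -20
A_8→A_1: (0)(-1) − (0)(-4) = 0
Σ = -102
Signed area = Σ/2 = -51 (negative ⇒ clockwise traversal).

-51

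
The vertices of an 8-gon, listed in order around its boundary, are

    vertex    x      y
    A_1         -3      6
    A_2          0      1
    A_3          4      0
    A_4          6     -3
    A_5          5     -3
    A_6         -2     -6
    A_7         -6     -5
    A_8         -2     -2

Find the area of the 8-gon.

Apply the shoelace formula: 2A = Σ (x_i·y_{i+1} − x_{i+1}·y_i), indices taken mod 8.
Σ = (-3) + (-4) + (-12) + (-3) + (-36) + (-26) + (2) + (-18) = -100
Area = |Σ|/2 = 50.

50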